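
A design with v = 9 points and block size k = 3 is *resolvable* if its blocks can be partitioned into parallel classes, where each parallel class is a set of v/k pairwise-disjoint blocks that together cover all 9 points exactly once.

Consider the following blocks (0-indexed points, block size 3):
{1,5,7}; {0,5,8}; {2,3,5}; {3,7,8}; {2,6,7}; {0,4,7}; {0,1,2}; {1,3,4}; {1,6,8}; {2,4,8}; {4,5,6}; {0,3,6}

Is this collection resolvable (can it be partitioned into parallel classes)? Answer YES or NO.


v = 9, block size k = 3, number of blocks = 12.
For resolvability, blocks must partition into parallel classes of size v/k = 3.
Total blocks must therefore be a multiple of 3: 12 = 3·4 + 0 ⇒ divisible ✓.
Greedy packing gives 4 candidate class(es). Each should be a full parallel class (size 3, covers all 9 points).
  Class 1 (3 blocks): {1,5,7}; {2,4,8}; {0,3,6}. Points covered: [0, 1, 2, 3, 4, 5, 6, 7, 8].
  Class 2 (3 blocks): {0,5,8}; {2,6,7}; {1,3,4}. Points covered: [0, 1, 2, 3, 4, 5, 6, 7, 8].
  Class 3 (3 blocks): {2,3,5}; {0,4,7}; {1,6,8}. Points covered: [0, 1, 2, 3, 4, 5, 6, 7, 8].
  Class 4 (3 blocks): {3,7,8}; {0,1,2}; {4,5,6}. Points covered: [0, 1, 2, 3, 4, 5, 6, 7, 8].
All classes full (size 3)? YES. All classes cover every point? YES.
Resolvable? YES.

YES


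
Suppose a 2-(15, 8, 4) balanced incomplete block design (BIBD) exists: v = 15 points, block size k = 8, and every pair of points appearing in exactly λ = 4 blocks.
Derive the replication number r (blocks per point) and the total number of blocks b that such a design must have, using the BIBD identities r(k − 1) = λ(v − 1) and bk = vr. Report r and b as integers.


Any 2-(v, k, λ) BIBD satisfies two necessary conditions:
  (i)  Each point sits in r blocks, and counting incidences through any fixed point gives r(k − 1) = λ(v − 1), so r = λ(v − 1)/(k − 1).
  (ii) Total incidences bk = vr, so b = vr/k.
Step 1: r = λ(v − 1)/(k − 1) = 4·(15 − 1)/(8 − 1) = 4·14/7 = 56/7 = 8.
Step 2: b = vr/k = 15·8/8 = 120/8 = 15.
Check integrality: r = 8 ∈ Z ✓, b = 15 ∈ Z ✓.
(These identities are necessary conditions: they determine r and b for any design with these parameters, but do not by themselves prove that one exists.)

r = 8, b = 15.


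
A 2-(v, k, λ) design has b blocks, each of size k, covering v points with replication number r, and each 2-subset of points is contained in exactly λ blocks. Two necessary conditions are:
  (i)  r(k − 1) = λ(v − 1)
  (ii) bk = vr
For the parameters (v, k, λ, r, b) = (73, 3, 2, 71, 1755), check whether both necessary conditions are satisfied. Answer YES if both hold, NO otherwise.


Condition (i): r(k − 1) = 71·2 = 142; λ(v − 1) = 2·72 = 144. Match? NO.
Condition (ii): bk = 1755·3 = 5265; vr = 73·71 = 5183. Match? NO.
Both conditions hold? NO.

NO


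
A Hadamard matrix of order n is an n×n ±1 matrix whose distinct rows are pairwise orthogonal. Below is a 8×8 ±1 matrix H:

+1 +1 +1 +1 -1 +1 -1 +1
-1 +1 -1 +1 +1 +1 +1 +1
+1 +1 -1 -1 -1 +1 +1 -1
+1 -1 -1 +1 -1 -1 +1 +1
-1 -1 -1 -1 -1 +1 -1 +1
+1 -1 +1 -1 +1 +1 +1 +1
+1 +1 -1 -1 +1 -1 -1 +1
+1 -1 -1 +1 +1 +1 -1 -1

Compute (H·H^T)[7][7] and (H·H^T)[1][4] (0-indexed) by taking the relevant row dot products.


Row 1 of H: [-1, 1, -1, 1, 1, 1, 1, 1].
Row 4 of H: [-1, -1, -1, -1, -1, 1, -1, 1].
Row 7 of H: [1, -1, -1, 1, 1, 1, -1, -1].
(H·H^T)[7][7] = Σ_j H[7][j]·H[7][j] = (1)² + (-1)² + (-1)² + (1)² + (1)² + (1)² + (-1)² + (-1)² = 1 + 1 + 1 + 1 + 1 + 1 + 1 + 1 = 8.
(H·H^T)[1][4] = Σ_j H[1][j]·H[4][j] = (-1)·(-1) + (1)·(-1) + (-1)·(-1) + (1)·(-1) + (1)·(-1) + (1)·(1) + (1)·(-1) + (1)·(1) = 1 + -1 + 1 + -1 + -1 + 1 + -1 + 1 = 0.
So rows 1 and 4 are orthogonal; the diagonal entry equals n = 8.

(7,7) entry = 8; (1,4) entry = 0.


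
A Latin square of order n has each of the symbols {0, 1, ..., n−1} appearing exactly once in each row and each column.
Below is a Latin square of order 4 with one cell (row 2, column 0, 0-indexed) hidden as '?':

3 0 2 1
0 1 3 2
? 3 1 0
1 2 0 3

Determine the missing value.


Row 2 contains symbols [0, 1, 3] — missing [2].
Column 0 contains symbols [0, 1, 3] — missing [2].
The missing symbol must appear in both missing sets; intersection = [2].
Therefore the hidden value is 2.

Missing value = 2.


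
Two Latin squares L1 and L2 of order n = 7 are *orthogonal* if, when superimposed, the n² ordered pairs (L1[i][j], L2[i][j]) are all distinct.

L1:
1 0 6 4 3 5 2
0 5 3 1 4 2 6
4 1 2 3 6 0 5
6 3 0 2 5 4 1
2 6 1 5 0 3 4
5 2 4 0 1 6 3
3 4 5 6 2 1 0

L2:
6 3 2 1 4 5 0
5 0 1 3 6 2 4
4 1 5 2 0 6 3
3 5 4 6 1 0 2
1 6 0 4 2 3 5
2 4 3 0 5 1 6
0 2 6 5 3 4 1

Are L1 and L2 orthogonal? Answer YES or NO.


Form the n² = 49 superimposed pairs (L1[i][j], L2[i][j]), row by row (rows and columns indexed from 0):
row 0: (1,6) (0,3) (6,2) (4,1) (3,4) (5,5) (2,0)
row 1: (0,5) (5,0) (3,1) (1,3) (4,6) (2,2) (6,4)
row 2: (4,4) (1,1) (2,5) (3,2) (6,0) (0,6) (5,3)
row 3: (6,3) (3,5) (0,4) (2,6) (5,1) (4,0) (1,2)
row 4: (2,1) (6,6) (1,0) (5,4) (0,2) (3,3) (4,5)
row 5: (5,2) (2,4) (4,3) (0,0) (1,5) (6,1) (3,6)
row 6: (3,0) (4,2) (5,6) (6,5) (2,3) (1,4) (0,1)
Orthogonality requires all 49 pairs distinct.
Check by first coordinate: for each symbol s of L1, list the L2 entries in the n cells where L1 = s; they must all differ.
  L1 = 0: L2 entries (in reading order) 3, 5, 6, 4, 2, 0, 1 — all 7 distinct ✓
  L1 = 1: L2 entries (in reading order) 6, 3, 1, 2, 0, 5, 4 — all 7 distinct ✓
  L1 = 2: L2 entries (in reading order) 0, 2, 5, 6, 1, 4, 3 — all 7 distinct ✓
  L1 = 3: L2 entries (in reading order) 4, 1, 2, 5, 3, 6, 0 — all 7 distinct ✓
  L1 = 4: L2 entries (in reading order) 1, 6, 4, 0, 5, 3, 2 — all 7 distinct ✓
  L1 = 5: L2 entries (in reading order) 5, 0, 3, 1, 4, 2, 6 — all 7 distinct ✓
  L1 = 6: L2 entries (in reading order) 2, 4, 0, 3, 6, 1, 5 — all 7 distinct ✓
Every symbol of L1 meets every symbol of L2 exactly once, so all 49 pairs are distinct (49 of 49).
Conclusion: YES.

YES


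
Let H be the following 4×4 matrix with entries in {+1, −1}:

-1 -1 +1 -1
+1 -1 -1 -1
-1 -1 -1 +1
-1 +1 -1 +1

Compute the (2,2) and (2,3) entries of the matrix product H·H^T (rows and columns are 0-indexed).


Row 2 of H: [-1, -1, -1, 1].
Row 3 of H: [-1, 1, -1, 1].
(H·H^T)[2][2] = Σ_j H[2][j]·H[2][j] = (-1)² + (-1)² + (-1)² + (1)² = 1 + 1 + 1 + 1 = 4.
(H·H^T)[2][3] = Σ_j H[2][j]·H[3][j] = (-1)·(-1) + (-1)·(1) + (-1)·(-1) + (1)·(1) = 1 + -1 + 1 + 1 = 2.
Rows 2 and 3 are not orthogonal (dot product = 2 ≠ 0), so H is not a Hadamard matrix.

(2,2) entry = 4; (2,3) entry = 2.


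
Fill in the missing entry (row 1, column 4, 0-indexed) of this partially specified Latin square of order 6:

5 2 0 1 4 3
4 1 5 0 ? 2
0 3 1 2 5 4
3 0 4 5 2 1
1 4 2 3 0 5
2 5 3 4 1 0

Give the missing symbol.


Row 1 contains symbols [0, 1, 2, 4, 5] — missing [3].
Column 4 contains symbols [0, 1, 2, 4, 5] — missing [3].
The missing symbol must appear in both missing sets; intersection = [3].
Therefore the hidden value is 3.

Missing value = 3.


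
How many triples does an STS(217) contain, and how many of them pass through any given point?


An STS(v) is a 2-(v, 3, 1) BIBD: block size k = 3, λ = 1.
Replication: r(k − 1) = λ(v − 1) ⇒ r·2 = 217 − 1 = 216 ⇒ r = 108.
Block count: bk = vr ⇒ b·3 = 217·108 = 23436 ⇒ b = 7812.
(Check via b = v(v − 1)/6 = 217·216/6 = 46872/6 = 7812.)

r = 108, b = 7812.


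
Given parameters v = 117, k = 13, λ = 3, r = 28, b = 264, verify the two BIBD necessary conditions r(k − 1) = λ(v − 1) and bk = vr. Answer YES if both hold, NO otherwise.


Condition (i): r(k − 1) = 28·12 = 336; λ(v − 1) = 3·116 = 348. Match? NO.
Condition (ii): bk = 264·13 = 3432; vr = 117·28 = 3276. Match? NO.
Both conditions hold? NO.

NO


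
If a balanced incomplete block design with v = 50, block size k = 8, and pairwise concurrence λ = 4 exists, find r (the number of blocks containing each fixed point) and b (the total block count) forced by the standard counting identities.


Any 2-(v, k, λ) BIBD satisfies two necessary conditions:
  (i)  Each point sits in r blocks, and counting incidences through any fixed point gives r(k − 1) = λ(v − 1), so r = λ(v − 1)/(k − 1).
  (ii) Total incidences bk = vr, so b = vr/k.
Step 1: r = λ(v − 1)/(k − 1) = 4·(50 − 1)/(8 − 1) = 4·49/7 = 196/7 = 28.
Step 2: b = vr/k = 50·28/8 = 1400/8 = 175.
Check integrality: r = 28 ∈ Z ✓, b = 175 ∈ Z ✓.
(These identities are necessary conditions: they determine r and b for any design with these parameters, but do not by themselves prove that one exists.)

r = 28, b = 175.


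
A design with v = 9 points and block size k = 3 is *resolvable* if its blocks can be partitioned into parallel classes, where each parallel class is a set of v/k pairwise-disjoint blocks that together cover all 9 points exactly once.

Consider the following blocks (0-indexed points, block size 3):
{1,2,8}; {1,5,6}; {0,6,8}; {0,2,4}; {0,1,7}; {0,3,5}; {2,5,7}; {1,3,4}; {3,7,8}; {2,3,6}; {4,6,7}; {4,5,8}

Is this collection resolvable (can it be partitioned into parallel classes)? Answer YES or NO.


v = 9, block size k = 3, number of blocks = 12.
For resolvability, blocks must partition into parallel classes of size v/k = 3.
Total blocks must therefore be a multiple of 3: 12 = 3·4 + 0 ⇒ divisible ✓.
Greedy packing gives 4 candidate class(es). Each should be a full parallel class (size 3, covers all 9 points).
  Class 1 (3 blocks): {1,2,8}; {0,3,5}; {4,6,7}. Points covered: [0, 1, 2, 3, 4, 5, 6, 7, 8].
  Class 2 (3 blocks): {1,5,6}; {0,2,4}; {3,7,8}. Points covered: [0, 1, 2, 3, 4, 5, 6, 7, 8].
  Class 3 (3 blocks): {0,6,8}; {2,5,7}; {1,3,4}. Points covered: [0, 1, 2, 3, 4, 5, 6, 7, 8].
  Class 4 (3 blocks): {0,1,7}; {2,3,6}; {4,5,8}. Points covered: [0, 1, 2, 3, 4, 5, 6, 7, 8].
All classes full (size 3)? YES. All classes cover every point? YES.
Resolvable? YES.

YES


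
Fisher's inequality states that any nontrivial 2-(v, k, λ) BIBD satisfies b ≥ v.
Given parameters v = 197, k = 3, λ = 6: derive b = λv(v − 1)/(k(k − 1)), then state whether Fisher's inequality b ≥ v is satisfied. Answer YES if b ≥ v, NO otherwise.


b = λv(v − 1)/(k(k − 1)) = 6·197·196/(3·2) = 231672/6 = 38612.
Compare with v = 197: b ≥ v, so Fisher's inequality holds.

YES


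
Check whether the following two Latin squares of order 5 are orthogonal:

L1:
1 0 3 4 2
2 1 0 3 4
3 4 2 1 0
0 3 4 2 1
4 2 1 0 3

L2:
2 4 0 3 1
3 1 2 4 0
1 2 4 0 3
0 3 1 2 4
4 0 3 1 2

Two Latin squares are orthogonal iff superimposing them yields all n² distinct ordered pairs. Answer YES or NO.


Form the n² = 25 superimposed pairs (L1[i][j], L2[i][j]), row by row (rows and columns indexed from 0):
row 0: (1,2) (0,4) (3,0) (4,3) (2,1)
row 1: (2,3) (1,1) (0,2) (3,4) (4,0)
row 2: (3,1) (4,2) (2,4) (1,0) (0,3)
row 3: (0,0) (3,3) (4,1) (2,2) (1,4)
row 4: (4,4) (2,0) (1,3) (0,1) (3,2)
Orthogonality requires all 25 pairs distinct.
Check by first coordinate: for each symbol s of L1, list the L2 entries in the n cells where L1 = s; they must all differ.
  L1 = 0: L2 entries (in reading order) 4, 2, 3, 0, 1 — all 5 distinct ✓
  L1 = 1: L2 entries (in reading order) 2, 1, 0, 4, 3 — all 5 distinct ✓
  L1 = 2: L2 entries (in reading order) 1, 3, 4, 2, 0 — all 5 distinct ✓
  L1 = 3: L2 entries (in reading order) 0, 4, 1, 3, 2 — all 5 distinct ✓
  L1 = 4: L2 entries (in reading order) 3, 0, 2, 1, 4 — all 5 distinct ✓
Every symbol of L1 meets every symbol of L2 exactly once, so all 25 pairs are distinct (25 of 25).
Conclusion: YES.

YES


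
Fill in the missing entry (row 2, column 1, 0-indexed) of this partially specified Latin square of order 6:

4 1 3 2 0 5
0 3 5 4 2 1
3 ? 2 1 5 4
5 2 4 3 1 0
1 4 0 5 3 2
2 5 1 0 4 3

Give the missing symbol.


Row 2 contains symbols [1, 2, 3, 4, 5] — missing [0].
Column 1 contains symbols [1, 2, 3, 4, 5] — missing [0].
The missing symbol must appear in both missing sets; intersection = [0].
Therefore the hidden value is 0.

Missing value = 0.


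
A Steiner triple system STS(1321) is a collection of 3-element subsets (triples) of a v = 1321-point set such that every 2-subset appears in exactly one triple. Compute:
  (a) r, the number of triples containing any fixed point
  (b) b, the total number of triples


An STS(v) is a 2-(v, 3, 1) BIBD: block size k = 3, λ = 1.
Replication: r(k − 1) = λ(v − 1) ⇒ r·2 = 1321 − 1 = 1320 ⇒ r = 660.
Block count: bk = vr ⇒ b·3 = 1321·660 = 871860 ⇒ b = 290620.
(Check via b = v(v − 1)/6 = 1321·1320/6 = 1743720/6 = 290620.)

r = 660, b = 290620.


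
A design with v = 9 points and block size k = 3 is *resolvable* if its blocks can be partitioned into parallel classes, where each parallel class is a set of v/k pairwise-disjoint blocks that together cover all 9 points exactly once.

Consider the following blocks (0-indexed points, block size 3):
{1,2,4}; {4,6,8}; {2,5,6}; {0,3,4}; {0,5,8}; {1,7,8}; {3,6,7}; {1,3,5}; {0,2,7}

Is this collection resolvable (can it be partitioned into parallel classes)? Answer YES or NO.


v = 9, block size k = 3, number of blocks = 9.
For resolvability, blocks must partition into parallel classes of size v/k = 3.
Total blocks must therefore be a multiple of 3: 9 = 3·3 + 0 ⇒ divisible ✓.
Greedy packing gives 3 candidate class(es). Each should be a full parallel class (size 3, covers all 9 points).
  Class 1 (3 blocks): {1,2,4}; {0,5,8}; {3,6,7}. Points covered: [0, 1, 2, 3, 4, 5, 6, 7, 8].
  Class 2 (3 blocks): {4,6,8}; {1,3,5}; {0,2,7}. Points covered: [0, 1, 2, 3, 4, 5, 6, 7, 8].
  Class 3 (3 blocks): {2,5,6}; {0,3,4}; {1,7,8}. Points covered: [0, 1, 2, 3, 4, 5, 6, 7, 8].
All classes full (size 3)? YES. All classes cover every point? YES.
Resolvable? YES.

YES


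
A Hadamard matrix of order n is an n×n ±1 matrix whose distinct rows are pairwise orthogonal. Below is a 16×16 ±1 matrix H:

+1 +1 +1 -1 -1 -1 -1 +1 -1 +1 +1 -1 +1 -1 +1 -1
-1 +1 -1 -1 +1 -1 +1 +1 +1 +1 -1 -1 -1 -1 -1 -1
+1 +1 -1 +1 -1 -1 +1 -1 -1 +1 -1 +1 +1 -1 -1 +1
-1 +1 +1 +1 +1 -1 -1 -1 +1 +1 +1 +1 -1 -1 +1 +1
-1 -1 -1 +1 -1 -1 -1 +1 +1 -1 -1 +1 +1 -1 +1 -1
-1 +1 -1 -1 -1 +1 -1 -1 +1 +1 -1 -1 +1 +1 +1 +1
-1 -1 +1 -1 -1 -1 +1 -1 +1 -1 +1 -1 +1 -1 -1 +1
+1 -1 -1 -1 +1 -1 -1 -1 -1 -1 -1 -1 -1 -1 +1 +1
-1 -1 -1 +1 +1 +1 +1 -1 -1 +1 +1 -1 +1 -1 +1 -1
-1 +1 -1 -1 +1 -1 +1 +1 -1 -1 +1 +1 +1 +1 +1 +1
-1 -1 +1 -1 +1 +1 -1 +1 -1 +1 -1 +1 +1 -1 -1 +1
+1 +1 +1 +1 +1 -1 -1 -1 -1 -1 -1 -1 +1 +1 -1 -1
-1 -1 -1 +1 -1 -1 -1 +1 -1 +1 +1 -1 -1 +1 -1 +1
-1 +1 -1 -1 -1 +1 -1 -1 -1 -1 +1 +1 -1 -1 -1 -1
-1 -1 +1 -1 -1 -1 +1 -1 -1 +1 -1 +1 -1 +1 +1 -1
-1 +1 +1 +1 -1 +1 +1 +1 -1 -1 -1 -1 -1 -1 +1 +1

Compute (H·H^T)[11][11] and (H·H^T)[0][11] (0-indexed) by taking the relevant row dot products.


Row 0 of H: [1, 1, 1, -1, -1, -1, -1, 1, -1, 1, 1, -1, 1, -1, 1, -1].
Row 11 of H: [1, 1, 1, 1, 1, -1, -1, -1, -1, -1, -1, -1, 1, 1, -1, -1].
(H·H^T)[11][11] = Σ_j H[11][j]·H[11][j] = (1)² + (1)² + (1)² + (1)² + (1)² + (-1)² + (-1)² + (-1)² + (-1)² + (-1)² + (-1)² + (-1)² + (1)² + (1)² + (-1)² + (-1)² = 1 + 1 + 1 + 1 + 1 + 1 + 1 + 1 + 1 + 1 + 1 + 1 + 1 + 1 + 1 + 1 = 16.
(H·H^T)[0][11] = Σ_j H[0][j]·H[11][j] = (1)·(1) + (1)·(1) + (1)·(1) + (-1)·(1) + (-1)·(1) + (-1)·(-1) + (-1)·(-1) + (1)·(-1) + (-1)·(-1) + (1)·(-1) + (1)·(-1) + (-1)·(-1) + (1)·(1) + (-1)·(1) + (1)·(-1) + (-1)·(-1) = 1 + 1 + 1 + -1 + -1 + 1 + 1 + -1 + 1 + -1 + -1 + 1 + 1 + -1 + -1 + 1 = 2.
Rows 0 and 11 are not orthogonal (dot product = 2 ≠ 0), so H is not a Hadamard matrix.

(11,11) entry = 16; (0,11) entry = 2.


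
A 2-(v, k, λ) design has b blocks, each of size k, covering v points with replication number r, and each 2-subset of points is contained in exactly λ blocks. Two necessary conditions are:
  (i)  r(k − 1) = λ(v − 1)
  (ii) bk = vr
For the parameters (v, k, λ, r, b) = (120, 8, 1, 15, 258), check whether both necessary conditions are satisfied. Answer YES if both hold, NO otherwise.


Condition (i): r(k − 1) = 15·7 = 105; λ(v − 1) = 1·119 = 119. Match? NO.
Condition (ii): bk = 258·8 = 2064; vr = 120·15 = 1800. Match? NO.
Both conditions hold? NO.

NO


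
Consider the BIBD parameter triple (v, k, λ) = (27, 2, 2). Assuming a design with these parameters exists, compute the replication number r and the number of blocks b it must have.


Any 2-(v, k, λ) BIBD satisfies two necessary conditions:
  (i)  Each point sits in r blocks, and counting incidences through any fixed point gives r(k − 1) = λ(v − 1), so r = λ(v − 1)/(k − 1).
  (ii) Total incidences bk = vr, so b = vr/k.
Step 1: r = λ(v − 1)/(k − 1) = 2·(27 − 1)/(2 − 1) = 2·26/1 = 52/1 = 52.
Step 2: b = vr/k = 27·52/2 = 1404/2 = 702.
Check integrality: r = 52 ∈ Z ✓, b = 702 ∈ Z ✓.
(These identities are necessary conditions: they determine r and b for any design with these parameters, but do not by themselves prove that one exists.)

r = 52, b = 702.


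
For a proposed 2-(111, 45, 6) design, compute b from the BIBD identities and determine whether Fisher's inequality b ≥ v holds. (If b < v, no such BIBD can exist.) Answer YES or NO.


r = λ(v − 1)/(k − 1) = 6·110/44 = 15.
b = vr/k = 111·15/45 = 37.
Fisher's inequality: b ≥ v ⇔ 37 ≥ 111? NO.

NO


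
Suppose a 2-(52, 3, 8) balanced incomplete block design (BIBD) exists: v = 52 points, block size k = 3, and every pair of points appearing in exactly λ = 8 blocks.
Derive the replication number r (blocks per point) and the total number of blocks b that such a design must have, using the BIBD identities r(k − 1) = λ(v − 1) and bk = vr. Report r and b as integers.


Any 2-(v, k, λ) BIBD satisfies two necessary conditions:
  (i)  Each point sits in r blocks, and counting incidences through any fixed point gives r(k − 1) = λ(v − 1), so r = λ(v − 1)/(k − 1).
  (ii) Total incidences bk = vr, so b = vr/k.
Step 1: r = λ(v − 1)/(k − 1) = 8·(52 − 1)/(3 − 1) = 8·51/2 = 408/2 = 204.
Step 2: b = vr/k = 52·204/3 = 10608/3 = 3536.
Check integrality: r = 204 ∈ Z ✓, b = 3536 ∈ Z ✓.
(These identities are necessary conditions: they determine r and b for any design with these parameters, but do not by themselves prove that one exists.)

r = 204, b = 3536.


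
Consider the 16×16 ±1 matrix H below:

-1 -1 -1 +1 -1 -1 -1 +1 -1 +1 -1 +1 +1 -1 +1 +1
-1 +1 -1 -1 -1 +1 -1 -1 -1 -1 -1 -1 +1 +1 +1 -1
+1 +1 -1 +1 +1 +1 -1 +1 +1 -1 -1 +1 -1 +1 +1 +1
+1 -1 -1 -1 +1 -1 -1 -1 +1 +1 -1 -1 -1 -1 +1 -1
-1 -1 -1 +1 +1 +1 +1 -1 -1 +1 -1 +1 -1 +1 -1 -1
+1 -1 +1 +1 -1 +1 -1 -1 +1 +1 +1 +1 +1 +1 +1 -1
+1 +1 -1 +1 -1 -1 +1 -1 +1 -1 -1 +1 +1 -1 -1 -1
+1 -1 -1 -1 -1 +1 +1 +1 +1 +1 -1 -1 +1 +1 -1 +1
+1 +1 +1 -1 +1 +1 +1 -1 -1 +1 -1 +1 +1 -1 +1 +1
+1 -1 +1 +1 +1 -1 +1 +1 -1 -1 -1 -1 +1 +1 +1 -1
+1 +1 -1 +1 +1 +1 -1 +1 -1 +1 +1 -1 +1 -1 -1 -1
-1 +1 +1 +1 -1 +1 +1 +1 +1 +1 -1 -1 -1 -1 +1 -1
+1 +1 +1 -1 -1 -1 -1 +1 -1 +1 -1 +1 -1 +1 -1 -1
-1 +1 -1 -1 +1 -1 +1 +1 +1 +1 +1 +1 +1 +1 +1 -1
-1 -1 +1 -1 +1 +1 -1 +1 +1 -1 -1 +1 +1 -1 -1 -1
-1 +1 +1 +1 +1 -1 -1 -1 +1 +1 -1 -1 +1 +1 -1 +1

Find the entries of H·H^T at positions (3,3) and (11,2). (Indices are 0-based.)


Row 2 of H: [1, 1, -1, 1, 1, 1, -1, 1, 1, -1, -1, 1, -1, 1, 1, 1].
Row 3 of H: [1, -1, -1, -1, 1, -1, -1, -1, 1, 1, -1, -1, -1, -1, 1, -1].
Row 11 of H: [-1, 1, 1, 1, -1, 1, 1, 1, 1, 1, -1, -1, -1, -1, 1, -1].
(H·H^T)[3][3] = Σ_j H[3][j]·H[3][j] = (1)² + (-1)² + (-1)² + (-1)² + (1)² + (-1)² + (-1)² + (-1)² + (1)² + (1)² + (-1)² + (-1)² + (-1)² + (-1)² + (1)² + (-1)² = 1 + 1 + 1 + 1 + 1 + 1 + 1 + 1 + 1 + 1 + 1 + 1 + 1 + 1 + 1 + 1 = 16.
(H·H^T)[11][2] = Σ_j H[11][j]·H[2][j] = (-1)·(1) + (1)·(1) + (1)·(-1) + (1)·(1) + (-1)·(1) + (1)·(1) + (1)·(-1) + (1)·(1) + (1)·(1) + (1)·(-1) + (-1)·(-1) + (-1)·(1) + (-1)·(-1) + (-1)·(1) + (1)·(1) + (-1)·(1) = -1 + 1 + -1 + 1 + -1 + 1 + -1 + 1 + 1 + -1 + 1 + -1 + 1 + -1 + 1 + -1 = 0.
So rows 11 and 2 are orthogonal; the diagonal entry equals n = 16.

(3,3) entry = 16; (11,2) entry = 0.


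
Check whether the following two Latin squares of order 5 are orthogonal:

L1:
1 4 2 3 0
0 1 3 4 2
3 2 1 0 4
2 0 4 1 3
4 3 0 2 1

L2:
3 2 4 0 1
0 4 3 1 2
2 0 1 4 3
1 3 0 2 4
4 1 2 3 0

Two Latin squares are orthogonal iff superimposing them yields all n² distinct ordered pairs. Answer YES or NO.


Form the n² = 25 superimposed pairs (L1[i][j], L2[i][j]), row by row (rows and columns indexed from 0):
row 0: (1,3) (4,2) (2,4) (3,0) (0,1)
row 1: (0,0) (1,4) (3,3) (4,1) (2,2)
row 2: (3,2) (2,0) (1,1) (0,4) (4,3)
row 3: (2,1) (0,3) (4,0) (1,2) (3,4)
row 4: (4,4) (3,1) (0,2) (2,3) (1,0)
Orthogonality requires all 25 pairs distinct.
Check by first coordinate: for each symbol s of L1, list the L2 entries in the n cells where L1 = s; they must all differ.
  L1 = 0: L2 entries (in reading order) 1, 0, 4, 3, 2 — all 5 distinct ✓
  L1 = 1: L2 entries (in reading order) 3, 4, 1, 2, 0 — all 5 distinct ✓
  L1 = 2: L2 entries (in reading order) 4, 2, 0, 1, 3 — all 5 distinct ✓
  L1 = 3: L2 entries (in reading order) 0, 3, 2, 4, 1 — all 5 distinct ✓
  L1 = 4: L2 entries (in reading order) 2, 1, 3, 0, 4 — all 5 distinct ✓
Every symbol of L1 meets every symbol of L2 exactly once, so all 25 pairs are distinct (25 of 25).
Conclusion: YES.

YES


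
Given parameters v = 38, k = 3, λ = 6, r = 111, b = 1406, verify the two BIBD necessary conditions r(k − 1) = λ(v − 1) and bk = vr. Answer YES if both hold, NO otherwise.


Condition (i): r(k − 1) = 111·2 = 222; λ(v − 1) = 6·37 = 222. Match? YES.
Condition (ii): bk = 1406·3 = 4218; vr = 38·111 = 4218. Match? YES.
Both conditions hold? YES.

YES


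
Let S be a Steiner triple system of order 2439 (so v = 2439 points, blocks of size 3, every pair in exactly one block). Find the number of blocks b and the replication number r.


An STS(v) is a 2-(v, 3, 1) BIBD: block size k = 3, λ = 1.
Replication: r(k − 1) = λ(v − 1) ⇒ r·2 = 2439 − 1 = 2438 ⇒ r = 1219.
Block count: bk = vr ⇒ b·3 = 2439·1219 = 2973141 ⇒ b = 991047.
(Check via b = v(v − 1)/6 = 2439·2438/6 = 5946282/6 = 991047.)

r = 1219, b = 991047.


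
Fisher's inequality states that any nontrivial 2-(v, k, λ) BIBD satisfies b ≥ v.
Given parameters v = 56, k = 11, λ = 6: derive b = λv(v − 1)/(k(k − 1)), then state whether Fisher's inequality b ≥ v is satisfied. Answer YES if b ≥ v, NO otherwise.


r = λ(v − 1)/(k − 1) = 6·55/10 = 33.
b = vr/k = 56·33/11 = 168.
Fisher's inequality: b ≥ v ⇔ 168 ≥ 56? YES.

YES


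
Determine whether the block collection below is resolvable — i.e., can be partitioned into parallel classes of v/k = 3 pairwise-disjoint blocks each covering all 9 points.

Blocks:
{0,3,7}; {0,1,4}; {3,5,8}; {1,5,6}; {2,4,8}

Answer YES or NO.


v = 9, block size k = 3, number of blocks = 5.
For resolvability, blocks must partition into parallel classes of size v/k = 3.
Total blocks must therefore be a multiple of 3: 5 = 3·1 + 2 ⇒ not divisible ✗.
Resolvable? NO.

NO


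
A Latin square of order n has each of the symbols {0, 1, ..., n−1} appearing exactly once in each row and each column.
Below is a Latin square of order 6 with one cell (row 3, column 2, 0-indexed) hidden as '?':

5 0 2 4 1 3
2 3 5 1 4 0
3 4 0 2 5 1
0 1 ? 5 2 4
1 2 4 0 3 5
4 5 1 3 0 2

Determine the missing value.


Row 3 contains symbols [0, 1, 2, 4, 5] — missing [3].
Column 2 contains symbols [0, 1, 2, 4, 5] — missing [3].
The missing symbol must appear in both missing sets; intersection = [3].
Therefore the hidden value is 3.

Missing value = 3.


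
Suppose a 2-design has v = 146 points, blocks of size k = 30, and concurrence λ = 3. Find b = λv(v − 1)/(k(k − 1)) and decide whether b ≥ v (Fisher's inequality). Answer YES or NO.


b = λv(v − 1)/(k(k − 1)) = 3·146·145/(30·29) = 63510/870 = 73.
Compare with v = 146: b < v, so Fisher's inequality fails.

NO


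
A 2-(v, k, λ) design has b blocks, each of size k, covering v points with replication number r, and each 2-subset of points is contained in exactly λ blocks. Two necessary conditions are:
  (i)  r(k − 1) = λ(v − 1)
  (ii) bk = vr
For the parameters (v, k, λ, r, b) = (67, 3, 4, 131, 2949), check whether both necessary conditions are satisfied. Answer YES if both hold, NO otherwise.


Condition (i): r(k − 1) = 131·2 = 262; λ(v − 1) = 4·66 = 264. Match? NO.
Condition (ii): bk = 2949·3 = 8847; vr = 67·131 = 8777. Match? NO.
Both conditions hold? NO.

NO


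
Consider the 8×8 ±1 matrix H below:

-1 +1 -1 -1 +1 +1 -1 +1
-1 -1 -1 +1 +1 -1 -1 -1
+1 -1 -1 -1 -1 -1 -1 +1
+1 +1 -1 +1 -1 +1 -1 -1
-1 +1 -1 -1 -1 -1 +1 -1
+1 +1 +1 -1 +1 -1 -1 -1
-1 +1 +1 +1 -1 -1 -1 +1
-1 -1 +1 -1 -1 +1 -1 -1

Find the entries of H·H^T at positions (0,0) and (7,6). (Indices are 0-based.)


Row 0 of H: [-1, 1, -1, -1, 1, 1, -1, 1].
Row 6 of H: [-1, 1, 1, 1, -1, -1, -1, 1].
Row 7 of H: [-1, -1, 1, -1, -1, 1, -1, -1].
(H·H^T)[0][0] = Σ_j H[0][j]·H[0][j] = (-1)² + (1)² + (-1)² + (-1)² + (1)² + (1)² + (-1)² + (1)² = 1 + 1 + 1 + 1 + 1 + 1 + 1 + 1 = 8.
(H·H^T)[7][6] = Σ_j H[7][j]·H[6][j] = (-1)·(-1) + (-1)·(1) + (1)·(1) + (-1)·(1) + (-1)·(-1) + (1)·(-1) + (-1)·(-1) + (-1)·(1) = 1 + -1 + 1 + -1 + 1 + -1 + 1 + -1 = 0.
So rows 7 and 6 are orthogonal; the diagonal entry equals n = 8.

(0,0) entry = 8; (7,6) entry = 0.


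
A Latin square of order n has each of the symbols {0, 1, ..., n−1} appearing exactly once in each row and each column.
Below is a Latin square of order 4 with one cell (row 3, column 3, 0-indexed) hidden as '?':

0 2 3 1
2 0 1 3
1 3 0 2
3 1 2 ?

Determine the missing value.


Row 3 contains symbols [1, 2, 3] — missing [0].
Column 3 contains symbols [1, 2, 3] — missing [0].
The missing symbol must appear in both missing sets; intersection = [0].
Therefore the hidden value is 0.

Missing value = 0.


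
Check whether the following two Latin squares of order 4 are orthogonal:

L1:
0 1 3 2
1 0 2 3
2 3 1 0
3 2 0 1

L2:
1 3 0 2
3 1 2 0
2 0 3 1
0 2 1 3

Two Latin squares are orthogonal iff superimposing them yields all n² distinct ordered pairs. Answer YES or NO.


Form the n² = 16 superimposed pairs (L1[i][j], L2[i][j]), row by row (rows and columns indexed from 0):
row 0: (0,1) (1,3) (3,0) (2,2)
row 1: (1,3) (0,1) (2,2) (3,0)
row 2: (2,2) (3,0) (1,3) (0,1)
row 3: (3,0) (2,2) (0,1) (1,3)
Orthogonality requires all 16 pairs distinct.
But the pair (1,3) repeats: cell (0,1) has L1 = 1, L2 = 3, and cell (1,0) has L1 = 1, L2 = 3.
A repeated pair means some other pair never occurs (only 4 distinct pairs out of 16), so the squares are not orthogonal.
Conclusion: NO.

NO


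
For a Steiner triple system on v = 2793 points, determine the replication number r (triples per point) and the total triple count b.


An STS(v) is a 2-(v, 3, 1) BIBD: block size k = 3, λ = 1.
Replication: r(k − 1) = λ(v − 1) ⇒ r·2 = 2793 − 1 = 2792 ⇒ r = 1396.
Block count: bk = vr ⇒ b·3 = 2793·1396 = 3899028 ⇒ b = 1299676.

r = 1396, b = 1299676.


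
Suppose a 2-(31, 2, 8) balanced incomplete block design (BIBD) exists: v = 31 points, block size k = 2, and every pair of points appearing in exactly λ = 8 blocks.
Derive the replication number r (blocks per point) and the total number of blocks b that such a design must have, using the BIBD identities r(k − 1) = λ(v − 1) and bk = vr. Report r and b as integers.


Any 2-(v, k, λ) BIBD satisfies two necessary conditions:
  (i)  Each point sits in r blocks, and counting incidences through any fixed point gives r(k − 1) = λ(v − 1), so r = λ(v − 1)/(k − 1).
  (ii) Total incidences bk = vr, so b = vr/k.
Step 1: r = λ(v − 1)/(k − 1) = 8·(31 − 1)/(2 − 1) = 8·30/1 = 240/1 = 240.
Step 2: b = vr/k = 31·240/2 = 7440/2 = 3720.
Check integrality: r = 240 ∈ Z ✓, b = 3720 ∈ Z ✓.
(These identities are necessary conditions: they determine r and b for any design with these parameters, but do not by themselves prove that one exists.)

r = 240, b = 3720.


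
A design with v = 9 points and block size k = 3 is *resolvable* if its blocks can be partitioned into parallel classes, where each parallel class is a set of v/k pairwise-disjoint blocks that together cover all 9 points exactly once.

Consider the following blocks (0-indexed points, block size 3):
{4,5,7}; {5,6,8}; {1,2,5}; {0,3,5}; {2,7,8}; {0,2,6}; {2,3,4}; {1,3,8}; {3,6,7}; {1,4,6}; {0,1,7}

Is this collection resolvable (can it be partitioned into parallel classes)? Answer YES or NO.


v = 9, block size k = 3, number of blocks = 11.
For resolvability, blocks must partition into parallel classes of size v/k = 3.
Total blocks must therefore be a multiple of 3: 11 = 3·3 + 2 ⇒ not divisible ✗.
Resolvable? NO.

NO


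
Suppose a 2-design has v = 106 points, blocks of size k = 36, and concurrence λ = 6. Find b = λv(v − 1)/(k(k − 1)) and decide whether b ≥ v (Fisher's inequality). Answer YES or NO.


b = λv(v − 1)/(k(k − 1)) = 6·106·105/(36·35) = 66780/1260 = 53.
Compare with v = 106: b < v, so Fisher's inequality fails.

NO


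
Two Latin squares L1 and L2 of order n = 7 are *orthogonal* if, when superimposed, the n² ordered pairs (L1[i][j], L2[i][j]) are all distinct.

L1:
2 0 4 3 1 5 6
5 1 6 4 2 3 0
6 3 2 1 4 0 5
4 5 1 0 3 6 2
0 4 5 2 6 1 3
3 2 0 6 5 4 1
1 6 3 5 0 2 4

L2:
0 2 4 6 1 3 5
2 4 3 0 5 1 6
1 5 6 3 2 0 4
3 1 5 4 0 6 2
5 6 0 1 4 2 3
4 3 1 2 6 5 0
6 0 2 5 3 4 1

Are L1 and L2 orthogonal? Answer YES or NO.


Form the n² = 49 superimposed pairs (L1[i][j], L2[i][j]), row by row (rows and columns indexed from 0):
row 0: (2,0) (0,2) (4,4) (3,6) (1,1) (5,3) (6,5)
row 1: (5,2) (1,4) (6,3) (4,0) (2,5) (3,1) (0,6)
row 2: (6,1) (3,5) (2,6) (1,3) (4,2) (0,0) (5,4)
row 3: (4,3) (5,1) (1,5) (0,4) (3,0) (6,6) (2,2)
row 4: (0,5) (4,6) (5,0) (2,1) (6,4) (1,2) (3,3)
row 5: (3,4) (2,3) (0,1) (6,2) (5,6) (4,5) (1,0)
row 6: (1,6) (6,0) (3,2) (5,5) (0,3) (2,4) (4,1)
Orthogonality requires all 49 pairs distinct.
Check by first coordinate: for each symbol s of L1, list the L2 entries in the n cells where L1 = s; they must all differ.
  L1 = 0: L2 entries (in reading order) 2, 6, 0, 4, 5, 1, 3 — all 7 distinct ✓
  L1 = 1: L2 entries (in reading order) 1, 4, 3, 5, 2, 0, 6 — all 7 distinct ✓
  L1 = 2: L2 entries (in reading order) 0, 5, 6, 2, 1, 3, 4 — all 7 distinct ✓
  L1 = 3: L2 entries (in reading order) 6, 1, 5, 0, 3, 4, 2 — all 7 distinct ✓
  L1 = 4: L2 entries (in reading order) 4, 0, 2, 3, 6, 5, 1 — all 7 distinct ✓
  L1 = 5: L2 entries (in reading order) 3, 2, 4, 1, 0, 6, 5 — all 7 distinct ✓
  L1 = 6: L2 entries (in reading order) 5, 3, 1, 6, 4, 2, 0 — all 7 distinct ✓
Every symbol of L1 meets every symbol of L2 exactly once, so all 49 pairs are distinct (49 of 49).
Conclusion: YES.

YES


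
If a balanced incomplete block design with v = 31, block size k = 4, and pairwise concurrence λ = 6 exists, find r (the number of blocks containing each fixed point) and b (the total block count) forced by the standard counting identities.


Any 2-(v, k, λ) BIBD satisfies two necessary conditions:
  (i)  Each point sits in r blocks, and counting incidences through any fixed point gives r(k − 1) = λ(v − 1), so r = λ(v − 1)/(k − 1).
  (ii) Total incidences bk = vr, so b = vr/k.
Step 1: r = λ(v − 1)/(k − 1) = 6·(31 − 1)/(4 − 1) = 6·30/3 = 180/3 = 60.
Step 2: b = vr/k = 31·60/4 = 1860/4 = 465.
Check integrality: r = 60 ∈ Z ✓, b = 465 ∈ Z ✓.
(These identities are necessary conditions: they determine r and b for any design with these parameters, but do not by themselves prove that one exists.)

r = 60, b = 465.


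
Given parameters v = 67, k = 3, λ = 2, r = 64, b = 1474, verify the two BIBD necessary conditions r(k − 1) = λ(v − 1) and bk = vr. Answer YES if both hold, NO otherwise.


Condition (i): r(k − 1) = 64·2 = 128; λ(v − 1) = 2·66 = 132. Match? NO.
Condition (ii): bk = 1474·3 = 4422; vr = 67·64 = 4288. Match? NO.
Both conditions hold? NO.

NO


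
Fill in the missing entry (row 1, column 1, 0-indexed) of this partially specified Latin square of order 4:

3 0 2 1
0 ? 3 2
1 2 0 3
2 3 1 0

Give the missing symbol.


Row 1 contains symbols [0, 2, 3] — missing [1].
Column 1 contains symbols [0, 2, 3] — missing [1].
The missing symbol must appear in both missing sets; intersection = [1].
Therefore the hidden value is 1.

Missing value = 1.


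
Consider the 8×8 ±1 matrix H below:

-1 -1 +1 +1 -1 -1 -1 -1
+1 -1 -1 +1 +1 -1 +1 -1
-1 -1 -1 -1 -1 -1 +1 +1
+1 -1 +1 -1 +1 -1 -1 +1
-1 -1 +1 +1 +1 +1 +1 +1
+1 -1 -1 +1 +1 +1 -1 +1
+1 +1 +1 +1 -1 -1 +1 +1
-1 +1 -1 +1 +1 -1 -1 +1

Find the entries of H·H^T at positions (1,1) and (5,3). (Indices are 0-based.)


Row 1 of H: [1, -1, -1, 1, 1, -1, 1, -1].
Row 3 of H: [1, -1, 1, -1, 1, -1, -1, 1].
Row 5 of H: [1, -1, -1, 1, 1, 1, -1, 1].
(H·H^T)[1][1] = Σ_j H[1][j]·H[1][j] = (1)² + (-1)² + (-1)² + (1)² + (1)² + (-1)² + (1)² + (-1)² = 1 + 1 + 1 + 1 + 1 + 1 + 1 + 1 = 8.
(H·H^T)[5][3] = Σ_j H[5][j]·H[3][j] = (1)·(1) + (-1)·(-1) + (-1)·(1) + (1)·(-1) + (1)·(1) + (1)·(-1) + (-1)·(-1) + (1)·(1) = 1 + 1 + -1 + -1 + 1 + -1 + 1 + 1 = 2.
Rows 5 and 3 are not orthogonal (dot product = 2 ≠ 0), so H is not a Hadamard matrix.

(1,1) entry = 8; (5,3) entry = 2.


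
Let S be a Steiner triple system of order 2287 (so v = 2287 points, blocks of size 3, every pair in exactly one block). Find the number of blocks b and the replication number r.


An STS(v) is a 2-(v, 3, 1) BIBD: block size k = 3, λ = 1.
Replication: r(k − 1) = λ(v − 1) ⇒ r·2 = 2287 − 1 = 2286 ⇒ r = 1143.
Block count: b = v(v − 1)/6 = 2287·2286/6 = 5228082/6 = 871347.
(Check via bk = vr: 871347·3 = 2614041 = 2287·1143 = 2614041 ✓.)

r = 1143, b = 871347.


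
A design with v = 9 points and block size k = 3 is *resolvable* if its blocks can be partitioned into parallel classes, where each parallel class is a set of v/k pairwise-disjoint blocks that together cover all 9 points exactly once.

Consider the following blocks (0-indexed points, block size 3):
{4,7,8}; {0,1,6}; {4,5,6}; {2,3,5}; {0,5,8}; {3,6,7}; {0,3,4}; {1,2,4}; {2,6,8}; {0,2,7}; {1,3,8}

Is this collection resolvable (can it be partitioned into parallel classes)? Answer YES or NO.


v = 9, block size k = 3, number of blocks = 11.
For resolvability, blocks must partition into parallel classes of size v/k = 3.
Total blocks must therefore be a multiple of 3: 11 = 3·3 + 2 ⇒ not divisible ✗.
Resolvable? NO.

NO


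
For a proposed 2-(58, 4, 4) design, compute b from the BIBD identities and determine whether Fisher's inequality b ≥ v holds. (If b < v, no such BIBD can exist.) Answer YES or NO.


b = λv(v − 1)/(k(k − 1)) = 4·58·57/(4·3) = 13224/12 = 1102.
Compare with v = 58: b ≥ v, so Fisher's inequality holds.

YES


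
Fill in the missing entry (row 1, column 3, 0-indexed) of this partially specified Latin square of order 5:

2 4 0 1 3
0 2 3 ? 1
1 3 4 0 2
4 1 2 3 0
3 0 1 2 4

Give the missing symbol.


Row 1 contains symbols [0, 1, 2, 3] — missing [4].
Column 3 contains symbols [0, 1, 2, 3] — missing [4].
The missing symbol must appear in both missing sets; intersection = [4].
Therefore the hidden value is 4.

Missing value = 4.


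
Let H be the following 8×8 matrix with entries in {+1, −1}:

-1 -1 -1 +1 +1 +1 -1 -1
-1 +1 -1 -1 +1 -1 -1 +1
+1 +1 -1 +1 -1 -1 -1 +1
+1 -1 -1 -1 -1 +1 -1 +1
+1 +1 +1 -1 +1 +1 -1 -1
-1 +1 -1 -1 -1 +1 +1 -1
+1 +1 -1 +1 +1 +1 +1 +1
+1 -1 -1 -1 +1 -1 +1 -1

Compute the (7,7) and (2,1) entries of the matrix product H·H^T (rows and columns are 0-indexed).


Row 1 of H: [-1, 1, -1, -1, 1, -1, -1, 1].
Row 2 of H: [1, 1, -1, 1, -1, -1, -1, 1].
Row 7 of H: [1, -1, -1, -1, 1, -1, 1, -1].
(H·H^T)[7][7] = Σ_j H[7][j]·H[7][j] = (1)² + (-1)² + (-1)² + (-1)² + (1)² + (-1)² + (1)² + (-1)² = 1 + 1 + 1 + 1 + 1 + 1 + 1 + 1 = 8.
(H·H^T)[2][1] = Σ_j H[2][j]·H[1][j] = (1)·(-1) + (1)·(1) + (-1)·(-1) + (1)·(-1) + (-1)·(1) + (-1)·(-1) + (-1)·(-1) + (1)·(1) = -1 + 1 + 1 + -1 + -1 + 1 + 1 + 1 = 2.
Rows 2 and 1 are not orthogonal (dot product = 2 ≠ 0), so H is not a Hadamard matrix.

(7,7) entry = 8; (2,1) entry = 2.


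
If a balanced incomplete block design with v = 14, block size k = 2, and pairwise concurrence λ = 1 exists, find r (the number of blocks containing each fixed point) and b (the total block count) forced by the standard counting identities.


Any 2-(v, k, λ) BIBD satisfies two necessary conditions:
  (i)  Each point sits in r blocks, and counting incidences through any fixed point gives r(k − 1) = λ(v − 1), so r = λ(v − 1)/(k − 1).
  (ii) Total incidences bk = vr, so b = vr/k.
Step 1: r = λ(v − 1)/(k − 1) = 1·(14 − 1)/(2 − 1) = 1·13/1 = 13/1 = 13.
Step 2: b = vr/k = 14·13/2 = 182/2 = 91.
Check integrality: r = 13 ∈ Z ✓, b = 91 ∈ Z ✓.
(These identities are necessary conditions: they determine r and b for any design with these parameters, but do not by themselves prove that one exists.)

r = 13, b = 91.


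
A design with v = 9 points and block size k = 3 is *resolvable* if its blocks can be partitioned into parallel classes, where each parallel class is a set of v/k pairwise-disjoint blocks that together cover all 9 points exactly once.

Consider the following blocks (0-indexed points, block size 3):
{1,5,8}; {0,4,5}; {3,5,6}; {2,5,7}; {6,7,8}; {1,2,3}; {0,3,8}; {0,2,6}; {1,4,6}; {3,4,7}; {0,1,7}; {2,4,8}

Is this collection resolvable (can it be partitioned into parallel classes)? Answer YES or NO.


v = 9, block size k = 3, number of blocks = 12.
For resolvability, blocks must partition into parallel classes of size v/k = 3.
Total blocks must therefore be a multiple of 3: 12 = 3·4 + 0 ⇒ divisible ✓.
Greedy packing gives 4 candidate class(es). Each should be a full parallel class (size 3, covers all 9 points).
  Class 1 (3 blocks): {1,5,8}; {0,2,6}; {3,4,7}. Points covered: [0, 1, 2, 3, 4, 5, 6, 7, 8].
  Class 2 (3 blocks): {0,4,5}; {6,7,8}; {1,2,3}. Points covered: [0, 1, 2, 3, 4, 5, 6, 7, 8].
  Class 3 (3 blocks): {3,5,6}; {0,1,7}; {2,4,8}. Points covered: [0, 1, 2, 3, 4, 5, 6, 7, 8].
  Class 4 (3 blocks): {2,5,7}; {0,3,8}; {1,4,6}. Points covered: [0, 1, 2, 3, 4, 5, 6, 7, 8].
All classes full (size 3)? YES. All classes cover every point? YES.
Resolvable? YES.

YES


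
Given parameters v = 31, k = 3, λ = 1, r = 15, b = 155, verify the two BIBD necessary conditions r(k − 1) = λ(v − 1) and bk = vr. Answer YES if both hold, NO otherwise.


Condition (i): r(k − 1) = 15·2 = 30; λ(v − 1) = 1·30 = 30. Match? YES.
Condition (ii): bk = 155·3 = 465; vr = 31·15 = 465. Match? YES.
Both conditions hold? YES.

YES


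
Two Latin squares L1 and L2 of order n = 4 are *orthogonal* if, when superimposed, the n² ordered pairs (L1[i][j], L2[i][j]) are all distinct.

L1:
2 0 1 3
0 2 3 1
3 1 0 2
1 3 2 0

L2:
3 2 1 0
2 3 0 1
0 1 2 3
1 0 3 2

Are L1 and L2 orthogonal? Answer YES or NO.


Form the n² = 16 superimposed pairs (L1[i][j], L2[i][j]), row by row (rows and columns indexed from 0):
row 0: (2,3) (0,2) (1,1) (3,0)
row 1: (0,2) (2,3) (3,0) (1,1)
row 2: (3,0) (1,1) (0,2) (2,3)
row 3: (1,1) (3,0) (2,3) (0,2)
Orthogonality requires all 16 pairs distinct.
But the pair (0,2) repeats: cell (0,1) has L1 = 0, L2 = 2, and cell (1,0) has L1 = 0, L2 = 2.
A repeated pair means some other pair never occurs (only 4 distinct pairs out of 16), so the squares are not orthogonal.
Conclusion: NO.

NO


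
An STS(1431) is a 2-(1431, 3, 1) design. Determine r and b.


An STS(v) is a 2-(v, 3, 1) BIBD: block size k = 3, λ = 1.
Replication: r(k − 1) = λ(v − 1) ⇒ r·2 = 1431 − 1 = 1430 ⇒ r = 715.
Block count: b = v(v − 1)/6 = 1431·1430/6 = 2046330/6 = 341055.
(Check via bk = vr: 341055·3 = 1023165 = 1431·715 = 1023165 ✓.)

r = 715, b = 341055.


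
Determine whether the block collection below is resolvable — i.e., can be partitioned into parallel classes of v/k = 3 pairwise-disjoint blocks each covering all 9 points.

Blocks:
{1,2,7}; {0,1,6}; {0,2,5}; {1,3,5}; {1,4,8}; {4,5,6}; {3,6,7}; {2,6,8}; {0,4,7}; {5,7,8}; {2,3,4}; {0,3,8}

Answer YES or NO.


v = 9, block size k = 3, number of blocks = 12.
For resolvability, blocks must partition into parallel classes of size v/k = 3.
Total blocks must therefore be a multiple of 3: 12 = 3·4 + 0 ⇒ divisible ✓.
Greedy packing gives 4 candidate class(es). Each should be a full parallel class (size 3, covers all 9 points).
  Class 1 (3 blocks): {1,2,7}; {4,5,6}; {0,3,8}. Points covered: [0, 1, 2, 3, 4, 5, 6, 7, 8].
  Class 2 (3 blocks): {0,1,6}; {5,7,8}; {2,3,4}. Points covered: [0, 1, 2, 3, 4, 5, 6, 7, 8].
  Class 3 (3 blocks): {0,2,5}; {1,4,8}; {3,6,7}. Points covered: [0, 1, 2, 3, 4, 5, 6, 7, 8].
  Class 4 (3 blocks): {1,3,5}; {2,6,8}; {0,4,7}. Points covered: [0, 1, 2, 3, 4, 5, 6, 7, 8].
All classes full (size 3)? YES. All classes cover every point? YES.
Resolvable? YES.

YES
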